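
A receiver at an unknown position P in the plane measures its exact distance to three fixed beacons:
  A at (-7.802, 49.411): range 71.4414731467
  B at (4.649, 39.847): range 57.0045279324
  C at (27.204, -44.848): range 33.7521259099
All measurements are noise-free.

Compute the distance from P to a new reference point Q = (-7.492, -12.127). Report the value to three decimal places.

37.500

eq1: (x + 7.802)² + (y − 49.411)² = 71.4414731467²
eq2: (x − 4.649)² + (y − 39.847)² = 57.0045279324²
eq3: (x − 27.204)² + (y + 44.848)² = 33.7521259099²
eq1−eq2, eq1−eq3 (x²,y² cancel):
  24.902·x − 19.128·y = 961.446366
  70.012·x − 188.518·y = 4213.760677
det = 24.902·-188.518 − -19.128·70.012 = -3355.285700
x = (961.446366·-188.518 − -19.128·4213.760677) / -3355.285700 = 29.997187
y = (24.902·4213.760677 − 961.446366·70.012) / -3355.285700 = -11.211649
|P − Q| = √((29.997187 − -7.492)² + (-11.211649 − -12.127)²) = 37.500360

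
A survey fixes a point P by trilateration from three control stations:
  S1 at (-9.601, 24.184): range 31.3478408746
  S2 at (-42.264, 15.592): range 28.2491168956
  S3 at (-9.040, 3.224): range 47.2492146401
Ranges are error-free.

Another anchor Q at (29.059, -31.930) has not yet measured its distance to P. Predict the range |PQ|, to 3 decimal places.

98.323

eq1: (x + 9.601)² + (y − 24.184)² = 31.3478408746²
eq2: (x + 42.264)² + (y − 15.592)² = 28.2491168956²
eq3: (x + 9.040)² + (y − 3.224)² = 47.2492146401²
eq3−eq2, eq3−eq1 (x²,y² cancel):
  -66.448·x + 24.736·y = 3371.716063
  -1.122·x + 41.920·y = 1834.730438
det = -66.448·41.920 − 24.736·-1.122 = -2757.746368
x = (3371.716063·41.920 − 24.736·1834.730438) / -2757.746368 = -34.795965
y = (-66.448·1834.730438 − 3371.716063·-1.122) / -2757.746368 = 42.836101
|P − Q| = √((-34.795965 − 29.059)² + (42.836101 − -31.930)²) = 98.323072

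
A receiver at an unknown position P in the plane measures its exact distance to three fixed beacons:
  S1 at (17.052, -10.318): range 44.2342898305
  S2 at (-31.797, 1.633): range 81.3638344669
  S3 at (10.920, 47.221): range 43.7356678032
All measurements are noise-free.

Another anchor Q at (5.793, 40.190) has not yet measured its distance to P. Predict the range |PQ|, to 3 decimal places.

44.805

eq1: (x − 17.052)² + (y + 10.318)² = 44.2342898305²
eq2: (x + 31.797)² + (y − 1.633)² = 81.3638344669²
eq3: (x − 10.920)² + (y − 47.221)² = 43.7356678032²
eq3−eq1, eq3−eq2 (x²,y² cancel):
  12.264·x − 115.078·y = -1995.701172
  -85.434·x − 91.176·y = -6042.618264
det = 12.264·-91.176 − -115.078·-85.434 = -10949.756316
x = (-1995.701172·-91.176 − -115.078·-6042.618264) / -10949.756316 = 46.888018
y = (12.264·-6042.618264 − -1995.701172·-85.434) / -10949.756316 = 22.339073
|P − Q| = √((46.888018 − 5.793)² + (22.339073 − 40.190)²) = 44.804644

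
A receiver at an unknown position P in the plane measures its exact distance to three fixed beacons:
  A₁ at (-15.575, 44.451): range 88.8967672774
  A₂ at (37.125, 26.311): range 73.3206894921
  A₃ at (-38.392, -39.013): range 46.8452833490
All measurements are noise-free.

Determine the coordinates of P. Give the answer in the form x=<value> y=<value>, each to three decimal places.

x=8.404 y=-41.151

eq1: (x + 15.575)² + (y − 44.451)² = 88.8967672774²
eq2: (x − 37.125)² + (y − 26.311)² = 73.3206894921²
eq3: (x + 38.392)² + (y + 39.013)² = 46.8452833490²
eq3−eq2, eq3−eq1 (x²,y² cancel):
  151.034·x + 130.648·y = -4106.868423
  45.634·x + 166.928·y = -6485.642467
det = 151.034·166.928 − 130.648·45.634 = 19249.812720
x = (-4106.868423·166.928 − 130.648·-6485.642467) / 19249.812720 = 8.404491
y = (151.034·-6485.642467 − -4106.868423·45.634) / 19249.812720 = -41.150514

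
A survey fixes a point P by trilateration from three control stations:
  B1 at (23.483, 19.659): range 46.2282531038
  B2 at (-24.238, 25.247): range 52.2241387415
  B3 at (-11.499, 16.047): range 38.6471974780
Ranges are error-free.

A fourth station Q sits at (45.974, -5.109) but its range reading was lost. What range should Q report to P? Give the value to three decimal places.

eq1: (x − 23.483)² + (y − 19.659)² = 46.2282531038²
eq2: (x + 24.238)² + (y − 25.247)² = 52.2241387415²
eq3: (x + 11.499)² + (y − 16.047)² = 38.6471974780²
eq3−eq2, eq3−eq1 (x²,y² cancel):
  -25.478·x + 18.400·y = -398.596351
  69.964·x + 7.224·y = -95.251152
det = -25.478·7.224 − 18.400·69.964 = -1471.390672
x = (-398.596351·7.224 − 18.400·-95.251152) / -1471.390672 = 0.765833
y = (-25.478·-95.251152 − -398.596351·69.964) / -1471.390672 = -20.602417
|P − Q| = √((0.765833 − 45.974)² + (-20.602417 − -5.109)²) = 47.789375

47.789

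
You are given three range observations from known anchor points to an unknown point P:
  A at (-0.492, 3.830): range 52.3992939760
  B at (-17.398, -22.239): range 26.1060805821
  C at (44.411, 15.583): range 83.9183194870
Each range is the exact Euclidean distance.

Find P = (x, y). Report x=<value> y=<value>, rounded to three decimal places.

eq1: (x + 0.492)² + (y − 3.830)² = 52.3992939760²
eq2: (x + 17.398)² + (y + 22.239)² = 26.1060805821²
eq3: (x − 44.411)² + (y − 15.583)² = 83.9183194870²
eq2−eq3, eq2−eq1 (x²,y² cancel):
  123.618·x + 75.644·y = -4942.853617
  33.812·x + 52.138·y = -2846.511127
det = 123.618·52.138 − 75.644·33.812 = 3887.520356
x = (-4942.853617·52.138 − 75.644·-2846.511127) / 3887.520356 = -10.903869
y = (123.618·-2846.511127 − -4942.853617·33.812) / 3887.520356 = -47.524445

x=-10.904 y=-47.524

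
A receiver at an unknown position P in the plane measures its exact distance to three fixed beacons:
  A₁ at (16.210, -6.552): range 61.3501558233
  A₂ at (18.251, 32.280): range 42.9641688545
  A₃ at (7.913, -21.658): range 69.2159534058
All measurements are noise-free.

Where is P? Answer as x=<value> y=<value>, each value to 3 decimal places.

x=-24.062 y=39.729

eq1: (x − 16.210)² + (y + 6.552)² = 61.3501558233²
eq2: (x − 18.251)² + (y − 32.280)² = 42.9641688545²
eq3: (x − 7.913)² + (y + 21.658)² = 69.2159534058²
eq2−eq1, eq2−eq3 (x²,y² cancel):
  -4.082·x − 77.664·y = -2987.326411
  -20.676·x − 107.876·y = -3788.341269
det = -4.082·-107.876 − -77.664·-20.676 = -1165.431032
x = (-2987.326411·-107.876 − -77.664·-3788.341269) / -1165.431032 = -24.062417
y = (-4.082·-3788.341269 − -2987.326411·-20.676) / -1165.431032 = 39.729465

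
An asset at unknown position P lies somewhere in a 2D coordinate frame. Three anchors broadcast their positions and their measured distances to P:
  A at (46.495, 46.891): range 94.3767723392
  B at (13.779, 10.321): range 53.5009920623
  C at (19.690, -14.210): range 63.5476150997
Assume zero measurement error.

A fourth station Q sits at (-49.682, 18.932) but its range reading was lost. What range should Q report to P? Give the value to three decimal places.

eq1: (x − 46.495)² + (y − 46.891)² = 94.3767723392²
eq2: (x − 13.779)² + (y − 10.321)² = 53.5009920623²
eq3: (x − 19.690)² + (y + 14.210)² = 63.5476150997²
eq3−eq2, eq3−eq1 (x²,y² cancel):
  -11.822·x + 49.062·y = 882.706915
  53.610·x + 122.202·y = -1097.745066
det = -11.822·122.202 − 49.062·53.610 = -4074.885864
x = (882.706915·122.202 − 49.062·-1097.745066) / -4074.885864 = -39.688503
y = (-11.822·-1097.745066 − 882.706915·53.610) / -4074.885864 = 8.428304
|P − Q| = √((-39.688503 − -49.682)² + (8.428304 − 18.932)²) = 14.498194

14.498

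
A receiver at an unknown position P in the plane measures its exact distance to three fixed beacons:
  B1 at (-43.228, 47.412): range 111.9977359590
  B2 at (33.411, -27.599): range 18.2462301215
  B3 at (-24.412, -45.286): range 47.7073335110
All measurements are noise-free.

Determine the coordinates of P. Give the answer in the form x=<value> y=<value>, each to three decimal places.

eq1: (x + 43.228)² + (y − 47.412)² = 111.9977359590²
eq2: (x − 33.411)² + (y + 27.599)² = 18.2462301215²
eq3: (x + 24.412)² + (y + 45.286)² = 47.7073335110²
eq3−eq2, eq3−eq1 (x²,y² cancel):
  115.646·x + 35.374·y = 1174.296939
  -37.632·x + 185.396·y = -8797.713001
det = 115.646·185.396 − 35.374·-37.632 = 22771.500184
x = (1174.296939·185.396 − 35.374·-8797.713001) / 22771.500184 = 23.227291
y = (115.646·-8797.713001 − 1174.296939·-37.632) / 22771.500184 = -42.738913

x=23.227 y=-42.739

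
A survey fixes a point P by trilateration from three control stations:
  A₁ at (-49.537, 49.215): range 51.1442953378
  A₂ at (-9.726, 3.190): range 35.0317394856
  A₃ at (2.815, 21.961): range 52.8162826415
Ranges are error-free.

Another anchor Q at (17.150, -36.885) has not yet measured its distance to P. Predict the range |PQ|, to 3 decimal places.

70.927

eq1: (x + 49.537)² + (y − 49.215)² = 51.1442953378²
eq2: (x + 9.726)² + (y − 3.190)² = 35.0317394856²
eq3: (x − 2.815)² + (y − 21.961)² = 52.8162826415²
eq1−eq3, eq1−eq2 (x²,y² cancel):
  104.704·x − 54.508·y = -4559.641614
  79.622·x − 92.050·y = -3382.743244
det = 104.704·-92.050 − -54.508·79.622 = -5297.967224
x = (-4559.641614·-92.050 − -54.508·-3382.743244) / -5297.967224 = -44.418629
y = (104.704·-3382.743244 − -4559.641614·79.622) / -5297.967224 = -1.672535
|P − Q| = √((-44.418629 − 17.150)² + (-1.672535 − -36.885)²) = 70.926820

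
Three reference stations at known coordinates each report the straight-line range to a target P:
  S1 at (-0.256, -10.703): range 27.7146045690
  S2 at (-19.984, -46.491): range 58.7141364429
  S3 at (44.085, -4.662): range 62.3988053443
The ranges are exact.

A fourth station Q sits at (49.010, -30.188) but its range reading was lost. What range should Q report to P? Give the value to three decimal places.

77.567

eq1: (x + 0.256)² + (y + 10.703)² = 27.7146045690²
eq2: (x + 19.984)² + (y + 46.491)² = 58.7141364429²
eq3: (x − 44.085)² + (y + 4.662)² = 62.3988053443²
eq1−eq3, eq1−eq2 (x²,y² cancel):
  88.682·x + 12.082·y = -1274.909878
  -39.456·x − 71.576·y = -233.096920
det = 88.682·-71.576 − 12.082·-39.456 = -5870.795440
x = (-1274.909878·-71.576 − 12.082·-233.096920) / -5870.795440 = -16.023251
y = (88.682·-233.096920 − -1274.909878·-39.456) / -5870.795440 = 12.089392
|P − Q| = √((-16.023251 − 49.010)² + (12.089392 − -30.188)²) = 77.567400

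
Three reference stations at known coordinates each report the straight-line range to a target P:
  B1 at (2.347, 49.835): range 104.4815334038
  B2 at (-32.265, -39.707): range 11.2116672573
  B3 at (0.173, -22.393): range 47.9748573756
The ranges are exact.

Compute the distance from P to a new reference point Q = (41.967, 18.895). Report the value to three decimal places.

105.553

eq1: (x − 2.347)² + (y − 49.835)² = 104.4815334038²
eq2: (x + 32.265)² + (y + 39.707)² = 11.2116672573²
eq3: (x − 0.173)² + (y + 22.393)² = 47.9748573756²
eq2−eq1, eq2−eq3 (x²,y² cancel):
  69.224·x + 179.084·y = -10919.329780
  64.876·x + 34.628·y = -4292.085154
det = 69.224·34.628 − 179.084·64.876 = -9221.164912
x = (-10919.329780·34.628 − 179.084·-4292.085154) / -9221.164912 = -42.351398
y = (69.224·-4292.085154 − -10919.329780·64.876) / -9221.164912 = -44.602514
|P − Q| = √((-42.351398 − 41.967)² + (-44.602514 − 18.895)²) = 105.553430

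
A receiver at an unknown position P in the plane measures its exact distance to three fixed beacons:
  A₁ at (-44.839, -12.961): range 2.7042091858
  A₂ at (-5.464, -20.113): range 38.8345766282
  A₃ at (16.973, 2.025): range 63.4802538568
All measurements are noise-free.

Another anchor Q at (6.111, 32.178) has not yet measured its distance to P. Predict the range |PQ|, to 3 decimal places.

eq1: (x + 44.839)² + (y + 12.961)² = 2.7042091858²
eq2: (x + 5.464)² + (y + 20.113)² = 38.8345766282²
eq3: (x − 16.973)² + (y − 2.025)² = 63.4802538568²
eq1−eq2, eq1−eq3 (x²,y² cancel):
  78.750·x − 14.304·y = -3244.946972
  123.624·x + 29.972·y = -5908.769970
det = 78.750·29.972 − -14.304·123.624 = 4128.612696
x = (-3244.946972·29.972 − -14.304·-5908.769970) / 4128.612696 = -44.028493
y = (78.750·-5908.769970 − -3244.946972·123.624) / 4128.612696 = -15.540889
|P − Q| = √((-44.028493 − 6.111)² + (-15.540889 − 32.178)²) = 69.217492

69.217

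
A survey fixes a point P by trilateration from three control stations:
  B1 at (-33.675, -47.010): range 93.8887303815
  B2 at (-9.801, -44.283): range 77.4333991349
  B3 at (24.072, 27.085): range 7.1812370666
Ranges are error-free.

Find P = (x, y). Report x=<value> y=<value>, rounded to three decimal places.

x=29.530 y=22.418

eq1: (x + 33.675)² + (y + 47.010)² = 93.8887303815²
eq2: (x + 9.801)² + (y + 44.283)² = 77.4333991349²
eq3: (x − 24.072)² + (y − 27.085)² = 7.1812370666²
eq2−eq3, eq2−eq1 (x²,y² cancel):
  67.746·x + 142.736·y = 5200.375855
  -47.748·x − 5.454·y = -1532.260356
det = 67.746·-5.454 − 142.736·-47.748 = 6445.871844
x = (5200.375855·-5.454 − 142.736·-1532.260356) / 6445.871844 = 29.529887
y = (67.746·-1532.260356 − 5200.375855·-47.748) / 6445.871844 = 22.417920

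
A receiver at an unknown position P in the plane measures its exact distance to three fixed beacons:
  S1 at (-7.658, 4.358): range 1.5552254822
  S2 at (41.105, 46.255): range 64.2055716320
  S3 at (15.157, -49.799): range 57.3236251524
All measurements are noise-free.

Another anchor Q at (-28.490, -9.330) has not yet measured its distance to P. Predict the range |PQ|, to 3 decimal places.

25.274

eq1: (x + 7.658)² + (y − 4.358)² = 1.5552254822²
eq2: (x − 41.105)² + (y − 46.255)² = 64.2055716320²
eq3: (x − 15.157)² + (y + 49.799)² = 57.3236251524²
eq2−eq3, eq2−eq1 (x²,y² cancel):
  -51.896·x − 192.108·y = -283.113572
  -97.526·x − 83.794·y = 368.427780
det = -51.896·-83.794 − -192.108·-97.526 = -14386.951384
x = (-283.113572·-83.794 − -192.108·368.427780) / -14386.951384 = -6.568531
y = (-51.896·368.427780 − -283.113572·-97.526) / -14386.951384 = 3.248142
|P − Q| = √((-6.568531 − -28.490)² + (3.248142 − -9.330)²) = 25.273710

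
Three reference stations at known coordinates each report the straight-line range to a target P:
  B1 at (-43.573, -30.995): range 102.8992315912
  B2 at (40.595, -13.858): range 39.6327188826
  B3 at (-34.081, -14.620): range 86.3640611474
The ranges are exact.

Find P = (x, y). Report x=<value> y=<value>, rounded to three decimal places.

x=42.273 y=25.739

eq1: (x + 43.573)² + (y + 30.995)² = 102.8992315912²
eq2: (x − 40.595)² + (y + 13.858)² = 39.6327188826²
eq3: (x + 34.081)² + (y + 14.620)² = 86.3640611474²
eq2−eq1, eq2−eq3 (x²,y² cancel):
  -168.336·x − 34.274·y = -7998.201291
  -149.352·x − 1.524·y = -6352.737880
det = -168.336·-1.524 − -34.274·-149.352 = -4862.346384
x = (-7998.201291·-1.524 − -34.274·-6352.737880) / -4862.346384 = 42.272694
y = (-168.336·-6352.737880 − -7998.201291·-149.352) / -4862.346384 = 25.739194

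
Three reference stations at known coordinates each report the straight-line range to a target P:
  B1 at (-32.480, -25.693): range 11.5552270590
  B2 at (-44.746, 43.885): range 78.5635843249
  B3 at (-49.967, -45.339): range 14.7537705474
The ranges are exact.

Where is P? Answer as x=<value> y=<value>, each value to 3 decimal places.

eq1: (x + 32.480)² + (y + 25.693)² = 11.5552270590²
eq2: (x + 44.746)² + (y − 43.885)² = 78.5635843249²
eq3: (x + 49.967)² + (y + 45.339)² = 14.7537705474²
eq2−eq3, eq2−eq1 (x²,y² cancel):
  -10.442·x − 178.448·y = 6578.791306
  24.532·x − 139.156·y = 3825.696418
det = -10.442·-139.156 − -178.448·24.532 = 5830.753288
x = (6578.791306·-139.156 − -178.448·3825.696418) / 5830.753288 = -39.924586
y = (-10.442·3825.696418 − 6578.791306·24.532) / 5830.753288 = -34.530501

x=-39.925 y=-34.531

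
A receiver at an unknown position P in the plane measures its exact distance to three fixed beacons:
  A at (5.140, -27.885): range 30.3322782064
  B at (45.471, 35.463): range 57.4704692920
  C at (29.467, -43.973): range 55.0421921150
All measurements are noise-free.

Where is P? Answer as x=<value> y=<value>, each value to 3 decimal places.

eq1: (x − 5.140)² + (y + 27.885)² = 30.3322782064²
eq2: (x − 45.471)² + (y − 35.463)² = 57.4704692920²
eq3: (x − 29.467)² + (y + 43.973)² = 55.0421921150²
eq1−eq3, eq1−eq2 (x²,y² cancel):
  48.654·x − 32.176·y = -111.659819
  80.662·x + 126.696·y = 138.435646
det = 48.654·126.696 − -32.176·80.662 = 8759.647696
x = (-111.659819·126.696 − -32.176·138.435646) / 8759.647696 = -1.106500
y = (48.654·138.435646 − -111.659819·80.662) / 8759.647696 = 1.797122

x=-1.106 y=1.797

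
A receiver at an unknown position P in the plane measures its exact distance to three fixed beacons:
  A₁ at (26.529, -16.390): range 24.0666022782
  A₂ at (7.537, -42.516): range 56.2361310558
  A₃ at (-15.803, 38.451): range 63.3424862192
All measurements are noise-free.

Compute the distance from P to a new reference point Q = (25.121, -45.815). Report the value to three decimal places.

52.229

eq1: (x − 26.529)² + (y + 16.390)² = 24.0666022782²
eq2: (x − 7.537)² + (y + 42.516)² = 56.2361310558²
eq3: (x + 15.803)² + (y − 38.451)² = 63.3424862192²
eq3−eq2, eq3−eq1 (x²,y² cancel):
  46.680·x − 161.934·y = 985.970539
  84.664·x − 109.682·y = 2677.274946
det = 46.680·-109.682 − -161.934·84.664 = 8590.024416
x = (985.970539·-109.682 − -161.934·2677.274946) / 8590.024416 = 37.880989
y = (46.680·2677.274946 − 985.970539·84.664) / 8590.024416 = 4.831067
|P − Q| = √((37.880989 − 25.121)² + (4.831067 − -45.815)²) = 52.228741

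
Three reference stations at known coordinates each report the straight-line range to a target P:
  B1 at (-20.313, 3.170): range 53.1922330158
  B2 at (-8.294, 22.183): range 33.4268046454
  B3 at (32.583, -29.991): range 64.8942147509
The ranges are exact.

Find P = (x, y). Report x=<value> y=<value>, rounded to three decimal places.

eq1: (x + 20.313)² + (y − 3.170)² = 53.1922330158²
eq2: (x + 8.294)² + (y − 22.183)² = 33.4268046454²
eq3: (x − 32.583)² + (y + 29.991)² = 64.8942147509²
eq2−eq1, eq2−eq3 (x²,y² cancel):
  -24.038·x − 38.026·y = -1850.271440
  81.754·x − 104.348·y = -1693.671794
det = -24.038·-104.348 − -38.026·81.754 = 5617.094828
x = (-1850.271440·-104.348 − -38.026·-1693.671794) / 5617.094828 = 22.906603
y = (-24.038·-1693.671794 − -1850.271440·81.754) / 5617.094828 = 34.177734

x=22.907 y=34.178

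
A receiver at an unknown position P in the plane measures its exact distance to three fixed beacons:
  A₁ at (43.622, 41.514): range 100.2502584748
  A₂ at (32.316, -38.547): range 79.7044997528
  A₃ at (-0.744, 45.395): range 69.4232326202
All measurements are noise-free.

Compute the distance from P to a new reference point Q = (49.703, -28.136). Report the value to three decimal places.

93.630

eq1: (x − 43.622)² + (y − 41.514)² = 100.2502584748²
eq2: (x − 32.316)² + (y + 38.547)² = 79.7044997528²
eq3: (x + 0.744)² + (y − 45.395)² = 69.4232326202²
eq1−eq2, eq1−eq3 (x²,y² cancel):
  -22.612·x − 160.122·y = 2601.211028
  -88.732·x + 7.762·y = 3665.497578
det = -22.612·7.762 − -160.122·-88.732 = -14383.459648
x = (2601.211028·7.762 − -160.122·3665.497578) / -14383.459648 = -42.209414
y = (-22.612·3665.497578 − 2601.211028·-88.732) / -14383.459648 = -10.284482
|P − Q| = √((-42.209414 − 49.703)² + (-10.284482 − -28.136)²) = 93.629955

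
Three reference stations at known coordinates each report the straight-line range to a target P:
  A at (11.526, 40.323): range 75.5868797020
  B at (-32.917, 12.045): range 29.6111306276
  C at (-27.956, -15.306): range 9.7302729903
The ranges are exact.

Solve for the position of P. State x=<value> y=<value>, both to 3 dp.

eq1: (x − 11.526)² + (y − 40.323)² = 75.5868797020²
eq2: (x + 32.917)² + (y − 12.045)² = 29.6111306276²
eq3: (x + 27.956)² + (y + 15.306)² = 9.7302729903²
eq2−eq1, eq2−eq3 (x²,y² cancel):
  88.886·x + 56.556·y = -4306.375235
  9.922·x − 54.702·y = 569.341503
det = 88.886·-54.702 − 56.556·9.922 = -5423.390604
x = (-4306.375235·-54.702 − 56.556·569.341503) / -5423.390604 = -37.498251
y = (88.886·569.341503 − -4306.375235·9.922) / -5423.390604 = -17.209593

x=-37.498 y=-17.210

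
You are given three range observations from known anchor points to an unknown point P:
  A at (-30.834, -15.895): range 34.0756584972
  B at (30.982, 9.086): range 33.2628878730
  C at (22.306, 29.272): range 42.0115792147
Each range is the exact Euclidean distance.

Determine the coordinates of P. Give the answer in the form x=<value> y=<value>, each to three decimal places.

eq1: (x + 30.834)² + (y + 15.895)² = 34.0756584972²
eq2: (x − 30.982)² + (y − 9.086)² = 33.2628878730²
eq3: (x − 22.306)² + (y − 29.272)² = 42.0115792147²
eq3−eq2, eq3−eq1 (x²,y² cancel):
  17.352·x − 40.372·y = 346.585178
  -106.280·x − 90.334·y = 452.801247
det = 17.352·-90.334 − -40.372·-106.280 = -5858.211728
x = (346.585178·-90.334 − -40.372·452.801247) / -5858.211728 = 2.223876
y = (17.352·452.801247 − 346.585178·-106.280) / -5858.211728 = -7.628963

x=2.224 y=-7.629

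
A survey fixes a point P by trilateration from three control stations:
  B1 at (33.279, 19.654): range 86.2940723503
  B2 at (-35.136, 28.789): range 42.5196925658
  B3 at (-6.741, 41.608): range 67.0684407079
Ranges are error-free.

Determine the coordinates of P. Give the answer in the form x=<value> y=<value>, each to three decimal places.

eq1: (x − 33.279)² + (y − 19.654)² = 86.2940723503²
eq2: (x + 35.136)² + (y − 28.789)² = 42.5196925658²
eq3: (x + 6.741)² + (y − 41.608)² = 67.0684407079²
eq3−eq2, eq3−eq1 (x²,y² cancel):
  -56.790·x − 25.638·y = 2976.929755
  80.040·x − 43.908·y = -3231.386372
det = -56.790·-43.908 − -25.638·80.040 = 4545.600840
x = (2976.929755·-43.908 − -25.638·-3231.386372) / 4545.600840 = -46.981097
y = (-56.790·-3231.386372 − 2976.929755·80.040) / 4545.600840 = -12.047478

x=-46.981 y=-12.047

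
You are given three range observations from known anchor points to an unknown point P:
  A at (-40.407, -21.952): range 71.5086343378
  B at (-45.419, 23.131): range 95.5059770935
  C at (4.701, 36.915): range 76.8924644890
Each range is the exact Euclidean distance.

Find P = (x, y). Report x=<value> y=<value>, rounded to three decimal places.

eq1: (x + 40.407)² + (y + 21.952)² = 71.5086343378²
eq2: (x + 45.419)² + (y − 23.131)² = 95.5059770935²
eq3: (x − 4.701)² + (y − 36.915)² = 76.8924644890²
eq2−eq1, eq2−eq3 (x²,y² cancel):
  10.024·x − 90.166·y = 3524.594107
  100.240·x + 27.568·y = 1995.828469
det = 10.024·27.568 − -90.166·100.240 = 9314.581472
x = (3524.594107·27.568 − -90.166·1995.828469) / 9314.581472 = 29.751404
y = (10.024·1995.828469 − 3524.594107·100.240) / 9314.581472 = -35.782513

x=29.751 y=-35.783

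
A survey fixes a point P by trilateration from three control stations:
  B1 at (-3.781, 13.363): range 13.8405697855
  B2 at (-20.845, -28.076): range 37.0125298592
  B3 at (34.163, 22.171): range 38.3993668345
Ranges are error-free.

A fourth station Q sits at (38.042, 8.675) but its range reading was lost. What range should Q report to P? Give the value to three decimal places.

eq1: (x + 3.781)² + (y − 13.363)² = 13.8405697855²
eq2: (x + 20.845)² + (y + 28.076)² = 37.0125298592²
eq3: (x − 34.163)² + (y − 22.171)² = 38.3993668345²
eq2−eq1, eq2−eq3 (x²,y² cancel):
  34.128·x + 82.878·y = 148.455924
  110.016·x + 100.494·y = 331.304002
det = 34.128·100.494 − 82.878·110.016 = -5688.246816
x = (148.455924·100.494 − 82.878·331.304002) / -5688.246816 = 2.204349
y = (34.128·331.304002 − 148.455924·110.016) / -5688.246816 = 0.883538
|P − Q| = √((2.204349 − 38.042)² + (0.883538 − 8.675)²) = 36.674843

36.675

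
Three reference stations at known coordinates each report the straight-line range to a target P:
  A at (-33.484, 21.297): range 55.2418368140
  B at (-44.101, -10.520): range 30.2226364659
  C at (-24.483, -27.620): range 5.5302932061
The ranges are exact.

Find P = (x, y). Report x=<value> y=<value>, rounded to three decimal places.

eq1: (x + 33.484)² + (y − 21.297)² = 55.2418368140²
eq2: (x + 44.101)² + (y + 10.520)² = 30.2226364659²
eq3: (x + 24.483)² + (y + 27.620)² = 5.5302932061²
eq2−eq3, eq2−eq1 (x²,y² cancel):
  39.236·x − 34.200·y = 189.536700
  21.234·x + 63.634·y = -2619.080916
det = 39.236·63.634 − -34.200·21.234 = 3222.946424
x = (189.536700·63.634 − -34.200·-2619.080916) / 3222.946424 = -24.049915
y = (39.236·-2619.080916 − 189.536700·21.234) / 3222.946424 = -33.133309

x=-24.050 y=-33.133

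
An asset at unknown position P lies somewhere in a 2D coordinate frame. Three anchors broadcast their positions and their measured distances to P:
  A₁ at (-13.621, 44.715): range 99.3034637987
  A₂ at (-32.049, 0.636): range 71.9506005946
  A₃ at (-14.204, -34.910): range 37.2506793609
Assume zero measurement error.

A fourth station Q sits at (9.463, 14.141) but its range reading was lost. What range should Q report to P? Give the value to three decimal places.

63.656

eq1: (x + 13.621)² + (y − 44.715)² = 99.3034637987²
eq2: (x + 32.049)² + (y − 0.636)² = 71.9506005946²
eq3: (x + 14.204)² + (y + 34.910)² = 37.2506793609²
eq1−eq3, eq1−eq2 (x²,y² cancel):
  -1.166·x − 159.250·y = 7709.063660
  -36.856·x − 88.158·y = 3526.869027
det = -1.166·-88.158 − -159.250·-36.856 = -5766.525772
x = (7709.063660·-88.158 − -159.250·3526.869027) / -5766.525772 = 20.456293
y = (-1.166·3526.869027 − 7709.063660·-36.856) / -5766.525772 = -48.558340
|P − Q| = √((20.456293 − 9.463)² + (-48.558340 − 14.141)²) = 63.655791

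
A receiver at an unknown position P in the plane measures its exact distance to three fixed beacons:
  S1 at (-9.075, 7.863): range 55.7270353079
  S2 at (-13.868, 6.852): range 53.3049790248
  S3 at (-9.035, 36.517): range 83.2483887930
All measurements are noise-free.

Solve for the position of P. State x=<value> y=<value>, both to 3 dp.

eq1: (x + 9.075)² + (y − 7.863)² = 55.7270353079²
eq2: (x + 13.868)² + (y − 6.852)² = 53.3049790248²
eq3: (x + 9.035)² + (y − 36.517)² = 83.2483887930²
eq1−eq3, eq1−eq2 (x²,y² cancel):
  0.080·x + 57.308·y = -2553.851652
  -9.586·x − 2.022·y = 359.170609
det = 0.080·-2.022 − 57.308·-9.586 = 549.192728
x = (-2553.851652·-2.022 − 57.308·359.170609) / 549.192728 = -28.076594
y = (0.080·359.170609 − -2553.851652·-9.586) / 549.192728 = -44.524421

x=-28.077 y=-44.524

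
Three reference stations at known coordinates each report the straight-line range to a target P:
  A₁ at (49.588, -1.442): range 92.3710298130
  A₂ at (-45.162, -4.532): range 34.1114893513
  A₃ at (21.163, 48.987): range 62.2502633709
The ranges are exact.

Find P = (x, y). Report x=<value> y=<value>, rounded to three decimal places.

x=-37.708 y=28.755

eq1: (x − 49.588)² + (y + 1.442)² = 92.3710298130²
eq2: (x + 45.162)² + (y + 4.532)² = 34.1114893513²
eq3: (x − 21.163)² + (y − 48.987)² = 62.2502633709²
eq2−eq3, eq2−eq1 (x²,y² cancel):
  132.650·x + 107.038·y = -1924.048114
  189.500·x + 6.180·y = -6967.909603
det = 132.650·6.180 − 107.038·189.500 = -19463.924000
x = (-1924.048114·6.180 − 107.038·-6967.909603) / -19463.924000 = -37.707735
y = (132.650·-6967.909603 − -1924.048114·189.500) / -19463.924000 = 28.755049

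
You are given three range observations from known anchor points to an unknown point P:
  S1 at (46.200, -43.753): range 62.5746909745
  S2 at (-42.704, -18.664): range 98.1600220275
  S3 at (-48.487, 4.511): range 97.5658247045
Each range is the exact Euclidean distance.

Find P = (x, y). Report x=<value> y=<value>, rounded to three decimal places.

x=48.028 y=18.795

eq1: (x − 46.200)² + (y + 43.753)² = 62.5746909745²
eq2: (x + 42.704)² + (y + 18.664)² = 98.1600220275²
eq3: (x + 48.487)² + (y − 4.511)² = 97.5658247045²
eq1−eq3, eq1−eq2 (x²,y² cancel):
  -189.374·x + 96.528·y = -7280.924919
  -177.808·x + 50.178·y = -7596.586471
det = -189.374·50.178 − 96.528·-177.808 = 7661.042052
x = (-7280.924919·50.178 − 96.528·-7596.586471) / 7661.042052 = 48.027546
y = (-189.374·-7596.586471 − -7280.924919·-177.808) / 7661.042052 = 18.794998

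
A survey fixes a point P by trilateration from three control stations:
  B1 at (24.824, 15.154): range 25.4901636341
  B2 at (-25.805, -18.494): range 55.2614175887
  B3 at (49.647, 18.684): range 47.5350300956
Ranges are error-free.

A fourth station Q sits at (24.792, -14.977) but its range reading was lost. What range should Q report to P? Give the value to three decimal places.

eq1: (x − 24.824)² + (y − 15.154)² = 25.4901636341²
eq2: (x + 25.805)² + (y + 18.494)² = 55.2614175887²
eq3: (x − 49.647)² + (y − 18.684)² = 47.5350300956²
eq2−eq3, eq2−eq1 (x²,y² cancel):
  150.904·x + 74.356·y = 2600.235592
  101.258·x + 67.296·y = 2242.024463
det = 150.904·67.296 − 74.356·101.258 = 2626.095736
x = (2600.235592·67.296 − 74.356·2242.024463) / 2626.095736 = 3.152011
y = (150.904·2242.024463 − 2600.235592·101.258) / 2626.095736 = 28.573141
|P − Q| = √((3.152011 − 24.792)² + (28.573141 − -14.977)²) = 48.630278

48.630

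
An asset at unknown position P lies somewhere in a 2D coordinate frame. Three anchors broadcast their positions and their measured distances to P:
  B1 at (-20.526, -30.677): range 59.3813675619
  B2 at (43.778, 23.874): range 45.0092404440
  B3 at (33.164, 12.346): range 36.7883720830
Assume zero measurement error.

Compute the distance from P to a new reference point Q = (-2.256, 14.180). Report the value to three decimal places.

eq1: (x + 20.526)² + (y + 30.677)² = 59.3813675619²
eq2: (x − 43.778)² + (y − 23.874)² = 45.0092404440²
eq3: (x − 33.164)² + (y − 12.346)² = 36.7883720830²
eq2−eq1, eq2−eq3 (x²,y² cancel):
  -128.608·x − 109.102·y = -2624.401243
  -21.228·x − 23.056·y = -561.759143
det = -128.608·-23.056 − -109.102·-21.228 = 649.168792
x = (-2624.401243·-23.056 − -109.102·-561.759143) / 649.168792 = -1.202847
y = (-128.608·-561.759143 − -2624.401243·-21.228) / 649.168792 = 25.472466
|P − Q| = √((-1.202847 − -2.256)² + (25.472466 − 14.180)²) = 11.341469

11.341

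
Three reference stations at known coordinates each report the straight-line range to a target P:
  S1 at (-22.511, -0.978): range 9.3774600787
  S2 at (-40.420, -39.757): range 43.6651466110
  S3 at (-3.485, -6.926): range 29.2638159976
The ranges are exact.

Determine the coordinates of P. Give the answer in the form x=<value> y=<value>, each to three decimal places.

x=-31.053 y=2.892

eq1: (x + 22.511)² + (y + 0.978)² = 9.3774600787²
eq2: (x + 40.420)² + (y + 39.757)² = 43.6651466110²
eq3: (x + 3.485)² + (y + 6.926)² = 29.2638159976²
eq3−eq2, eq3−eq1 (x²,y² cancel):
  -73.870·x − 65.662·y = 2104.006646
  -38.052·x + 11.896·y = 1216.021073
det = -73.870·11.896 − -65.662·-38.052 = -3377.327944
x = (2104.006646·11.896 − -65.662·1216.021073) / -3377.327944 = -31.052844
y = (-73.870·1216.021073 − 2104.006646·-38.052) / -3377.327944 = 2.891581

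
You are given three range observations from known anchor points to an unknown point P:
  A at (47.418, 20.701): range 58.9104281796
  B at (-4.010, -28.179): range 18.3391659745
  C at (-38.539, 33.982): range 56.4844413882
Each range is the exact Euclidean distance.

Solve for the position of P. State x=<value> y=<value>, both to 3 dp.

x=-2.939 y=-9.871

eq1: (x − 47.418)² + (y − 20.701)² = 58.9104281796²
eq2: (x + 4.010)² + (y + 28.179)² = 18.3391659745²
eq3: (x + 38.539)² + (y − 33.982)² = 56.4844413882²
eq2−eq3, eq2−eq1 (x²,y² cancel):
  -69.058·x + 124.322·y = -1024.272406
  102.856·x + 97.760·y = -1267.251556
det = -69.058·97.760 − 124.322·102.856 = -19538.373712
x = (-1024.272406·97.760 − 124.322·-1267.251556) / -19538.373712 = -2.938544
y = (-69.058·-1267.251556 − -1024.272406·102.856) / -19538.373712 = -9.871160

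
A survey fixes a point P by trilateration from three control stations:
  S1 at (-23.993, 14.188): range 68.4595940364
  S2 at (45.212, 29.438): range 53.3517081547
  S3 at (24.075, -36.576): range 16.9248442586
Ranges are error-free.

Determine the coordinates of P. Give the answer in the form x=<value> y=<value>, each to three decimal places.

eq1: (x + 23.993)² + (y − 14.188)² = 68.4595940364²
eq2: (x − 45.212)² + (y − 29.438)² = 53.3517081547²
eq3: (x − 24.075)² + (y + 36.576)² = 16.9248442586²
eq2−eq1, eq2−eq3 (x²,y² cancel):
  -138.410·x − 30.500·y = -3974.068648
  -42.274·x − 132.028·y = 1566.643023
det = -138.410·-132.028 − -30.500·-42.274 = 16984.638480
x = (-3974.068648·-132.028 − -30.500·1566.643023) / 16984.638480 = 33.705218
y = (-138.410·1566.643023 − -3974.068648·-42.274) / 16984.638480 = -22.658053

x=33.705 y=-22.658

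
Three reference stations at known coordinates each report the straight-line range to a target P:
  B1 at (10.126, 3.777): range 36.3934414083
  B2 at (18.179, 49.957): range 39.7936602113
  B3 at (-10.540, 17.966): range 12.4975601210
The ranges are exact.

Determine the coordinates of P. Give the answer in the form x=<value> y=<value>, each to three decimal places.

x=-15.827 y=29.290

eq1: (x − 10.126)² + (y − 3.777)² = 36.3934414083²
eq2: (x − 18.179)² + (y − 49.957)² = 39.7936602113²
eq3: (x + 10.540)² + (y − 17.966)² = 12.4975601210²
eq1−eq3, eq1−eq2 (x²,y² cancel):
  -41.332·x + 28.378·y = 1485.360720
  16.106·x + 92.360·y = 2450.323470
det = -41.332·92.360 − 28.378·16.106 = -4274.479588
x = (1485.360720·92.360 − 28.378·2450.323470) / -4274.479588 = -15.827105
y = (-41.332·2450.323470 − 1485.360720·16.106) / -4274.479588 = 29.290113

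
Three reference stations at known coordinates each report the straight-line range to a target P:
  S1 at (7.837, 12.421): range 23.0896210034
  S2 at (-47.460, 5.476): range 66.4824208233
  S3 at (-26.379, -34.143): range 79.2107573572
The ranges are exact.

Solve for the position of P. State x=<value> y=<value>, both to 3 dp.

x=12.046 y=35.124

eq1: (x − 7.837)² + (y − 12.421)² = 23.0896210034²
eq2: (x + 47.460)² + (y − 5.476)² = 66.4824208233²
eq3: (x + 26.379)² + (y + 34.143)² = 79.2107573572²
eq1−eq2, eq1−eq3 (x²,y² cancel):
  -110.594·x − 13.890·y = -1820.043314
  -68.432·x − 93.128·y = -4095.317203
det = -110.594·-93.128 − -13.890·-68.432 = 9348.877552
x = (-1820.043314·-93.128 − -13.890·-4095.317203) / 9348.877552 = 12.045621
y = (-110.594·-4095.317203 − -1820.043314·-68.432) / 9348.877552 = 35.123822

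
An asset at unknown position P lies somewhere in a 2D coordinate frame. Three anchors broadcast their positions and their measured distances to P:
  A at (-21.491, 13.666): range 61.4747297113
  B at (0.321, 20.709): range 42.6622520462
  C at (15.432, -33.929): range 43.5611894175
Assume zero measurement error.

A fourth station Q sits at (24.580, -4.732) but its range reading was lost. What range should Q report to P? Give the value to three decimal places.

eq1: (x + 21.491)² + (y − 13.666)² = 61.4747297113²
eq2: (x − 0.321)² + (y − 20.709)² = 42.6622520462²
eq3: (x − 15.432)² + (y + 33.929)² = 43.5611894175²
eq3−eq2, eq3−eq1 (x²,y² cancel):
  -30.222·x + 109.276·y = -882.848469
  -73.846·x + 95.190·y = -2622.266198
det = -30.222·95.190 − 109.276·-73.846 = 5192.763316
x = (-882.848469·95.190 − 109.276·-2622.266198) / 5192.763316 = 38.998969
y = (-30.222·-2622.266198 − -882.848469·-73.846) / 5192.763316 = 2.706709
|P − Q| = √((38.998969 − 24.580)² + (2.706709 − -4.732)²) = 16.224705

16.225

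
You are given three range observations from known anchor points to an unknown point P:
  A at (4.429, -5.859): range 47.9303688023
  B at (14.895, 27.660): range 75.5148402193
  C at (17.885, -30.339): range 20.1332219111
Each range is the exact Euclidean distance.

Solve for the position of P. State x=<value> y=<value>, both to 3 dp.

eq1: (x − 4.429)² + (y + 5.859)² = 47.9303688023²
eq2: (x − 14.895)² + (y − 27.660)² = 75.5148402193²
eq3: (x − 17.885)² + (y + 30.339)² = 20.1332219111²
eq2−eq3, eq2−eq1 (x²,y² cancel):
  5.980·x − 115.998·y = 5550.535990
  -20.932·x − 67.038·y = 2472.178137
det = 5.980·-67.038 − -115.998·-20.932 = -2828.957376
x = (5550.535990·-67.038 − -115.998·2472.178137) / -2828.957376 = 30.162742
y = (5.980·2472.178137 − 5550.535990·-20.932) / -2828.957376 = -46.295305

x=30.163 y=-46.295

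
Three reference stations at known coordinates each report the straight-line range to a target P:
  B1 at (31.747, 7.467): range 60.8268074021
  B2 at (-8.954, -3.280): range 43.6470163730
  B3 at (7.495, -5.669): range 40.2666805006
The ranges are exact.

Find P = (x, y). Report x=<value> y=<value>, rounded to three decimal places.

x=1.927 y=-45.549

eq1: (x − 31.747)² + (y − 7.467)² = 60.8268074021²
eq2: (x + 8.954)² + (y + 3.280)² = 43.6470163730²
eq3: (x − 7.495)² + (y + 5.669)² = 40.2666805006²
eq3−eq1, eq3−eq2 (x²,y² cancel):
  48.504·x + 26.272·y = -1103.179428
  -32.898·x + 4.778·y = -281.036550
det = 48.504·4.778 − 26.272·-32.898 = 1096.048368
x = (-1103.179428·4.778 − 26.272·-281.036550) / 1096.048368 = 1.927288
y = (48.504·-281.036550 − -1103.179428·-32.898) / 1096.048368 = -45.548896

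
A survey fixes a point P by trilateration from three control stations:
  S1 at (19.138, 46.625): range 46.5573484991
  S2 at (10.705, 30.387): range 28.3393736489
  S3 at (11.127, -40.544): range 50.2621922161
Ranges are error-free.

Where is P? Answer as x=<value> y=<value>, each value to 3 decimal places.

x=-5.259 y=6.972

eq1: (x − 19.138)² + (y − 46.625)² = 46.5573484991²
eq2: (x − 10.705)² + (y − 30.387)² = 28.3393736489²
eq3: (x − 11.127)² + (y + 40.544)² = 50.2621922161²
eq1−eq2, eq1−eq3 (x²,y² cancel):
  -16.866·x − 32.476·y = -137.720275
  -16.022·x − 174.338·y = -1131.228871
det = -16.866·-174.338 − -32.476·-16.022 = 2420.054236
x = (-137.720275·-174.338 − -32.476·-1131.228871) / 2420.054236 = -5.259350
y = (-16.866·-1131.228871 − -137.720275·-16.022) / 2420.054236 = 6.972055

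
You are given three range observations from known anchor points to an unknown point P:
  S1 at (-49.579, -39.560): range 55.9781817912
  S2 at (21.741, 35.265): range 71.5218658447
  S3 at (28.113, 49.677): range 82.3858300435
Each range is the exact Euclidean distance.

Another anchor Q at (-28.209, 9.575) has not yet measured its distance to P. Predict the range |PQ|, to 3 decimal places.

eq1: (x + 49.579)² + (y + 39.560)² = 55.9781817912²
eq2: (x − 21.741)² + (y − 35.265)² = 71.5218658447²
eq3: (x − 28.113)² + (y − 49.677)² = 82.3858300435²
eq1−eq3, eq1−eq2 (x²,y² cancel):
  155.384·x + 178.474·y = -4418.793898
  142.640·x + 149.650·y = -4288.599992
det = 155.384·149.650 − 178.474·142.640 = -2204.315760
x = (-4418.793898·149.650 − 178.474·-4288.599992) / -2204.315760 = -47.239642
y = (155.384·-4288.599992 − -4418.793898·142.640) / -2204.315760 = 16.369279
|P − Q| = √((-47.239642 − -28.209)² + (16.369279 − 9.575)²) = 20.207117

20.207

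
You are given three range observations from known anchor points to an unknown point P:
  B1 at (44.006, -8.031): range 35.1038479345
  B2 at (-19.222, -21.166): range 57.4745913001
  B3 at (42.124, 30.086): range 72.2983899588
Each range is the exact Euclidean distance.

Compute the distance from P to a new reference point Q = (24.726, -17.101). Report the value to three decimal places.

eq1: (x − 44.006)² + (y + 8.031)² = 35.1038479345²
eq2: (x + 19.222)² + (y + 21.166)² = 57.4745913001²
eq3: (x − 42.124)² + (y − 30.086)² = 72.2983899588²
eq3−eq1, eq3−eq2 (x²,y² cancel):
  3.764·x − 76.234·y = 3316.203276
  -122.692·x − 102.504·y = 61.614614
det = 3.764·-102.504 − -76.234·-122.692 = -9739.126984
x = (3316.203276·-102.504 − -76.234·61.614614) / -9739.126984 = 34.420639
y = (3.764·61.614614 − 3316.203276·-122.692) / -9739.126984 = -41.800824
|P − Q| = √((34.420639 − 24.726)² + (-41.800824 − -17.101)²) = 26.534267

26.534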